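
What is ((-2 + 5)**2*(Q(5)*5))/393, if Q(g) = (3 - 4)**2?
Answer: 15/131 ≈ 0.11450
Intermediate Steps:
Q(g) = 1 (Q(g) = (-1)**2 = 1)
((-2 + 5)**2*(Q(5)*5))/393 = ((-2 + 5)**2*(1*5))/393 = (3**2*5)*(1/393) = (9*5)*(1/393) = 45*(1/393) = 15/131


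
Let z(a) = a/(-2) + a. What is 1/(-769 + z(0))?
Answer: -1/769 ≈ -0.0013004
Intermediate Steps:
z(a) = a/2 (z(a) = a*(-½) + a = -a/2 + a = a/2)
1/(-769 + z(0)) = 1/(-769 + (½)*0) = 1/(-769 + 0) = 1/(-769) = -1/769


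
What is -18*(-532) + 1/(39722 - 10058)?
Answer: 284062465/29664 ≈ 9576.0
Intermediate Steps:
-18*(-532) + 1/(39722 - 10058) = 9576 + 1/29664 = 284062465/29664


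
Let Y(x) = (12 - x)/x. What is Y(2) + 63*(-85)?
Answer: -5350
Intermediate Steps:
Y(x) = (12 - x)/x
Y(2) + 63*(-85) = (12 - 1*2)/2 + 63*(-85) = (12 - 2)/2 - 5355 = (½)*10 - 5355 = 5 - 5355 = -5350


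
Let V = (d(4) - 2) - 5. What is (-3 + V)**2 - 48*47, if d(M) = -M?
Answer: -2060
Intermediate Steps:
V = -11 (V = (-1*4 - 2) - 5 = (-4 - 2) - 5 = -6 - 5 = -11)
(-3 + V)**2 - 48*47 = (-3 - 11)**2 - 48*47 = (-14)**2 - 2256 = 196 - 2256 = -2060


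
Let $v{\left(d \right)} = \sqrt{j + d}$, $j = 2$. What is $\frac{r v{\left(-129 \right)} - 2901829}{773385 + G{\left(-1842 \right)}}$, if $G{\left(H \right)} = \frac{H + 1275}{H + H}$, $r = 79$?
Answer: $- \frac{3563446012}{949716969} + \frac{97012 i \sqrt{127}}{949716969} \approx -3.7521 + 0.0011512 i$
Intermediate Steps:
$v{\left(d \right)} = \sqrt{2 + d}$
$G{\left(H \right)} = \frac{1275 + H}{2 H}$
$\frac{r v{\left(-129 \right)} - 2901829}{773385 + G{\left(-1842 \right)}} = \frac{79 \sqrt{2 - 129} - 2901829}{773385 + \frac{1275 - 1842}{2 \left(-1842\right)}} = \frac{79 \sqrt{-127} - 2901829}{773385 + \frac{1}{2} \left(- \frac{1}{1842}\right) \left(-567\right)} = \frac{79 i \sqrt{127} - 2901829}{773385 + \frac{189}{1228}} = \frac{79 i \sqrt{127} - 2901829}{\frac{949716969}{1228}} = \left(-2901829 + 79 i \sqrt{127}\right) \frac{1228}{949716969} = - \frac{3563446012}{949716969} + \frac{97012 i \sqrt{127}}{949716969}$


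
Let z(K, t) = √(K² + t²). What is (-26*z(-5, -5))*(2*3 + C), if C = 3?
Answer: -1170*√2 ≈ -1654.6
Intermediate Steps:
(-26*z(-5, -5))*(2*3 + C) = (-26*√((-5)² + (-5)²))*(2*3 + 3) = (-26*√(25 + 25))*(6 + 3) = -130*√2*9 = -1170*√2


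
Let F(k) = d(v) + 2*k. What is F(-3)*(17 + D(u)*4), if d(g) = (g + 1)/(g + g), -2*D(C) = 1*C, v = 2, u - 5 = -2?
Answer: -231/4 ≈ -57.750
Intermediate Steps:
u = 3 (u = 5 - 2 = 3)
D(C) = -C/2
d(g) = (1 + g)/(2*g) (d(g) = (1 + g)/((2*g)) = (1 + g)*(1/(2*g)) = (1 + g)/(2*g))
F(k) = 3/4 + 2*k (F(k) = (1/2)*(1 + 2)/2 + 2*k = (1/2)*(1/2)*3 + 2*k = 3/4 + 2*k)
F(-3)*(17 + D(u)*4) = (3/4 + 2*(-3))*(17 - 1/2*3*4) = (3/4 - 6)*(17 - 3/2*4) = -21*(17 - 6)/4 = -21/4*11 = -231/4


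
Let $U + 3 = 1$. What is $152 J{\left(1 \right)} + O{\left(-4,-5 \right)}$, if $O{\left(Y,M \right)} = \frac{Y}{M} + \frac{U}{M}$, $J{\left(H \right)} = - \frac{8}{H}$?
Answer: $- \frac{6074}{5} \approx -1214.8$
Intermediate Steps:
$U = -2$ ($U = -3 + 1 = -2$)
$O{\left(Y,M \right)} = - \frac{2}{M} + \frac{Y}{M}$ ($O{\left(Y,M \right)} = \frac{Y}{M} - \frac{2}{M} = - \frac{2}{M} + \frac{Y}{M}$)
$152 J{\left(1 \right)} + O{\left(-4,-5 \right)} = 152 \left(- \frac{8}{1}\right) + \frac{-2 - 4}{-5} = 152 \left(\left(-8\right) 1\right) - - \frac{6}{5} = 152 \left(-8\right) + \frac{6}{5} = -1216 + \frac{6}{5} = - \frac{6074}{5}$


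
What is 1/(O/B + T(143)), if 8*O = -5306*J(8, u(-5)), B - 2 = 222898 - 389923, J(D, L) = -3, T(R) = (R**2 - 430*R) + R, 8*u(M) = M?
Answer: -668092/27323634575 ≈ -2.4451e-5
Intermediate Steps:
u(M) = M/8
T(R) = R**2 - 429*R
B = -167023 (B = 2 + (222898 - 389923) = 2 - 167025 = -167023)
O = 7959/4 (O = (-5306*(-3))/8 = (1/8)*15918 = 7959/4 ≈ 1989.8)
1/(O/B + T(143)) = 1/((7959/4)/(-167023) + 143*(-429 + 143)) = 1/((7959/4)*(-1/167023) + 143*(-286)) = 1/(-7959/668092 - 40898) = 1/(-27323634575/668092) = -668092/27323634575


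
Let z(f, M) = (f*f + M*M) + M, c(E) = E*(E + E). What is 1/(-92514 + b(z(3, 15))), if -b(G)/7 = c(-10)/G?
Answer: -249/23037386 ≈ -1.0809e-5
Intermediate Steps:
c(E) = 2*E**2 (c(E) = E*(2*E) = 2*E**2)
z(f, M) = M + M**2 + f**2 (z(f, M) = (f**2 + M**2) + M = (M**2 + f**2) + M = M + M**2 + f**2)
b(G) = -1400/G (b(G) = -7*2*(-10)**2/G = -7*2*100/G = -1400/G)
1/(-92514 + b(z(3, 15))) = 1/(-92514 - 1400/(15 + 15**2 + 3**2)) = 1/(-92514 - 1400/(15 + 225 + 9)) = 1/(-92514 - 1400/249) = 1/(-23037386/249) = -249/23037386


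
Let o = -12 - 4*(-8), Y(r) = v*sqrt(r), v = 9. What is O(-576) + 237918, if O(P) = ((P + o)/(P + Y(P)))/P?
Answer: 22508946005/94608 - 139*I/252288 ≈ 2.3792e+5 - 0.00055096*I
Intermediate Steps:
Y(r) = 9*sqrt(r)
o = 20 (o = -12 + 32 = 20)
O(P) = (20 + P)/(P*(P + 9*sqrt(P))) (O(P) = ((P + 20)/(P + 9*sqrt(P)))/P = ((20 + P)/(P + 9*sqrt(P)))/P = (20 + P)/(P*(P + 9*sqrt(P))))
O(-576) + 237918 = (20 - 576)/((-576)*(-576 + 9*sqrt(-576))) + 237918 = -1/576*(-556)/(-576 + 9*(24*I)) + 237918 = -1/576*(-556)/(-576 + 216*I) + 237918 = -1/576*(-576 - 216*I)/378432*(-556) + 237918 = (-139/94608 - 139*I/252288) + 237918 = 22508946005/94608 - 139*I/252288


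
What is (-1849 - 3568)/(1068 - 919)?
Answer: -5417/149 ≈ -36.356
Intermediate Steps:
(-1849 - 3568)/(1068 - 919) = -5417/149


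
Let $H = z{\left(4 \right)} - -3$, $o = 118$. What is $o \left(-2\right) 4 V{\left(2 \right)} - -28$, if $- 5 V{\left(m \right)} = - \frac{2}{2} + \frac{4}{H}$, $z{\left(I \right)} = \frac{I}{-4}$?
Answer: $\frac{1084}{5} \approx 216.8$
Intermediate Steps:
$z{\left(I \right)} = - \frac{I}{4}$ ($z{\left(I \right)} = I \left(- \frac{1}{4}\right) = - \frac{I}{4}$)
$H = 2$ ($H = \left(- \frac{1}{4}\right) 4 - -3 = -1 + 3 = 2$)
$V{\left(m \right)} = - \frac{1}{5}$ ($V{\left(m \right)} = - \frac{- \frac{2}{2} + \frac{4}{2}}{5} = - \frac{\left(-2\right) \frac{1}{2} + 4 \cdot \frac{1}{2}}{5} = - \frac{-1 + 2}{5} = \left(- \frac{1}{5}\right) 1 = - \frac{1}{5}$)
$o \left(-2\right) 4 V{\left(2 \right)} - -28 = 118 \left(-2\right) 4 \left(- \frac{1}{5}\right) - -28 = 118 \left(\left(-8\right) \left(- \frac{1}{5}\right)\right) + \left(-13 + 41\right) = 118 \cdot \frac{8}{5} + 28 = \frac{944}{5} + 28 = \frac{1084}{5}$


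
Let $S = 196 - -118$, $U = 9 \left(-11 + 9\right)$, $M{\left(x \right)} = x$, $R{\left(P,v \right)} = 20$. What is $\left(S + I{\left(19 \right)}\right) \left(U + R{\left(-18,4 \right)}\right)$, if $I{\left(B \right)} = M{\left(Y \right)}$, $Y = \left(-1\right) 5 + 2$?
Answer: $622$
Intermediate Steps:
$Y = -3$ ($Y = -5 + 2 = -3$)
$U = -18$ ($U = 9 \left(-2\right) = -18$)
$I{\left(B \right)} = -3$
$S = 314$ ($S = 196 + 118 = 314$)
$\left(S + I{\left(19 \right)}\right) \left(U + R{\left(-18,4 \right)}\right) = \left(314 - 3\right) \left(-18 + 20\right) = 311 \cdot 2 = 622$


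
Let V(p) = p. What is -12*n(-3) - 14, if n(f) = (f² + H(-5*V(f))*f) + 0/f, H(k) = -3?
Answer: -230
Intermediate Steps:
n(f) = f² - 3*f (n(f) = (f² - 3*f) + 0/f = (f² - 3*f) + 0 = f² - 3*f)
-12*n(-3) - 14 = -(-36)*(-3 - 3) - 14 = -(-36)*(-6) - 14 = -12*18 - 14 = -216 - 14 = -230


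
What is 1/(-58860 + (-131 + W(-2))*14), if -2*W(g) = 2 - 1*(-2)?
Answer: -1/60722 ≈ -1.6468e-5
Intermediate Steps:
W(g) = -2 (W(g) = -(2 - 1*(-2))/2 = -(2 + 2)/2 = -½*4 = -2)
1/(-58860 + (-131 + W(-2))*14) = 1/(-58860 + (-131 - 2)*14) = 1/(-58860 - 133*14) = 1/(-58860 - 1862) = 1/(-60722) = -1/60722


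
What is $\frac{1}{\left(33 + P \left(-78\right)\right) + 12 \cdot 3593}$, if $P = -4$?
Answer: $\frac{1}{43461} \approx 2.3009 \cdot 10^{-5}$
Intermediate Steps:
$\frac{1}{\left(33 + P \left(-78\right)\right) + 12 \cdot 3593} = \frac{1}{\left(33 - -312\right) + 12 \cdot 3593} = \frac{1}{\left(33 + 312\right) + 43116} = \frac{1}{345 + 43116} = \frac{1}{43461}$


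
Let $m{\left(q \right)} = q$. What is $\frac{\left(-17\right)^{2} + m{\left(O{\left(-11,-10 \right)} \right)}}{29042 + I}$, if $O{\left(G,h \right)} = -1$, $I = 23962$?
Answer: $\frac{24}{4417} \approx 0.0054336$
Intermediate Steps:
$\frac{\left(-17\right)^{2} + m{\left(O{\left(-11,-10 \right)} \right)}}{29042 + I} = \frac{\left(-17\right)^{2} - 1}{29042 + 23962} = \frac{289 - 1}{53004} = 288 \cdot \frac{1}{53004} = \frac{24}{4417}$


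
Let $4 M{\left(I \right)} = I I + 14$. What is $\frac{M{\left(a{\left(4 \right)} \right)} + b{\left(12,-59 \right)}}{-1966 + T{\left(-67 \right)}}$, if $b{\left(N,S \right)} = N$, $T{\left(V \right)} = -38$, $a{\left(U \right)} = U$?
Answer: $- \frac{13}{1336} \approx -0.0097305$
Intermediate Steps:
$M{\left(I \right)} = \frac{7}{2} + \frac{I^{2}}{4}$ ($M{\left(I \right)} = \frac{I I + 14}{4} = \frac{I^{2} + 14}{4} = \frac{14 + I^{2}}{4} = \frac{7}{2} + \frac{I^{2}}{4}$)
$\frac{M{\left(a{\left(4 \right)} \right)} + b{\left(12,-59 \right)}}{-1966 + T{\left(-67 \right)}} = \frac{\left(\frac{7}{2} + \frac{4^{2}}{4}\right) + 12}{-1966 - 38} = \frac{\left(\frac{7}{2} + \frac{1}{4} \cdot 16\right) + 12}{-2004} = \left(\left(\frac{7}{2} + 4\right) + 12\right) \left(- \frac{1}{2004}\right) = \left(\frac{15}{2} + 12\right) \left(- \frac{1}{2004}\right) = \frac{39}{2} \left(- \frac{1}{2004}\right) = - \frac{13}{1336}$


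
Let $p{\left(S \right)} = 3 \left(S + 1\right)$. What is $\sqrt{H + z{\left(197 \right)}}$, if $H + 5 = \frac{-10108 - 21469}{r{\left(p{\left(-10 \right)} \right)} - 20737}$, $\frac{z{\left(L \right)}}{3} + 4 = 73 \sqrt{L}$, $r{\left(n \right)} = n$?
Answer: $\frac{\sqrt{-1668444501 + 23605117356 \sqrt{197}}}{10382} \approx 55.302$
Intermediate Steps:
$p{\left(S \right)} = 3 + 3 S$ ($p{\left(S \right)} = 3 \left(1 + S\right) = 3 + 3 S$)
$z{\left(L \right)} = -12 + 219 \sqrt{L}$ ($z{\left(L \right)} = -12 + 3 \cdot 73 \sqrt{L} = -12 + 219 \sqrt{L}$)
$H = - \frac{72243}{20764}$ ($H = -5 + \frac{-10108 - 21469}{\left(3 + 3 \left(-10\right)\right) - 20737} = -5 - \frac{31577}{\left(3 - 30\right) - 20737} = -5 - \frac{31577}{-27 - 20737} = -5 - \frac{31577}{-20764} = -5 - - \frac{31577}{20764} = -5 + \frac{31577}{20764} = - \frac{72243}{20764} \approx -3.4792$)
$\sqrt{H + z{\left(197 \right)}} = \sqrt{- \frac{72243}{20764} - \left(12 - 219 \sqrt{197}\right)} = \sqrt{- \frac{321411}{20764} + 219 \sqrt{197}}$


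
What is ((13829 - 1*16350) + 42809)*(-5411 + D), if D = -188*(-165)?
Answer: 1031735392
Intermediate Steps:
D = 31020
((13829 - 1*16350) + 42809)*(-5411 + D) = ((13829 - 1*16350) + 42809)*(-5411 + 31020) = ((13829 - 16350) + 42809)*25609 = (-2521 + 42809)*25609 = 40288*25609 = 1031735392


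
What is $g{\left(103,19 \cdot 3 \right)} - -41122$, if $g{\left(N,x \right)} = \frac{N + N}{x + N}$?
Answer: $\frac{3289863}{80} \approx 41123.0$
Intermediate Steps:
$g{\left(N,x \right)} = \frac{2 N}{N + x}$
$g{\left(103,19 \cdot 3 \right)} - -41122 = 2 \cdot 103 \frac{1}{103 + 19 \cdot 3} - -41122 = 2 \cdot 103 \frac{1}{103 + 57} + 41122 = 2 \cdot 103 \cdot \frac{1}{160} + 41122 = \frac{103}{80} + 41122 = \frac{3289863}{80}$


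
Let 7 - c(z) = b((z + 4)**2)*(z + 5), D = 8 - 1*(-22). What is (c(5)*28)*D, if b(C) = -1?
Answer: 14280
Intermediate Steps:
D = 30 (D = 8 + 22 = 30)
c(z) = 12 + z (c(z) = 7 - (-1)*(z + 5) = 7 - (-1)*(5 + z) = 7 - (-5 - z) = 7 + (5 + z) = 12 + z)
(c(5)*28)*D = ((12 + 5)*28)*30 = (17*28)*30 = 476*30 = 14280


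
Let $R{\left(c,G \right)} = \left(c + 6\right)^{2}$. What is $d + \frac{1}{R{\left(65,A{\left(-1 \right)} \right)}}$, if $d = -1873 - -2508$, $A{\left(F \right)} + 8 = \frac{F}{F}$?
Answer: $\frac{3201036}{5041} \approx 635.0$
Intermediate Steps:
$A{\left(F \right)} = -7$ ($A{\left(F \right)} = -8 + \frac{F}{F} = -8 + 1 = -7$)
$R{\left(c,G \right)} = \left(6 + c\right)^{2}$
$d = 635$ ($d = -1873 + 2508 = 635$)
$d + \frac{1}{R{\left(65,A{\left(-1 \right)} \right)}} = 635 + \frac{1}{\left(6 + 65\right)^{2}} = 635 + \frac{1}{71^{2}} = 635 + \frac{1}{5041} = \frac{3201036}{5041}$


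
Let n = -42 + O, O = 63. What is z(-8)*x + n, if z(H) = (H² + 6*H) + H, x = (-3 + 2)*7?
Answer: -35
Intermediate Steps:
x = -7 (x = -1*7 = -7)
z(H) = H² + 7*H
n = 21 (n = -42 + 63 = 21)
z(-8)*x + n = -8*(7 - 8)*(-7) + 21 = -8*(-1)*(-7) + 21 = 8*(-7) + 21 = -56 + 21 = -35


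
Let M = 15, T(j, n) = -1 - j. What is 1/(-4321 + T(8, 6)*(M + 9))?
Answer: -1/4537 ≈ -0.00022041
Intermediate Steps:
1/(-4321 + T(8, 6)*(M + 9)) = 1/(-4321 + (-1 - 1*8)*(15 + 9)) = 1/(-4321 + (-1 - 8)*24) = 1/(-4321 - 9*24) = 1/(-4321 - 216) = 1/(-4537) = -1/4537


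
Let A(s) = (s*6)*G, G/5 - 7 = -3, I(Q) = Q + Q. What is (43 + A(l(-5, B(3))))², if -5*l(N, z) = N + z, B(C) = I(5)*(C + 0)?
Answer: 310249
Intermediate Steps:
I(Q) = 2*Q
G = 20 (G = 35 + 5*(-3) = 35 - 15 = 20)
B(C) = 10*C (B(C) = (2*5)*(C + 0) = 10*C)
l(N, z) = -N/5 - z/5 (l(N, z) = -(N + z)/5 = -N/5 - z/5)
A(s) = 120*s (A(s) = (s*6)*20 = (6*s)*20 = 120*s)
(43 + A(l(-5, B(3))))² = (43 + 120*(-⅕*(-5) - 2*3))² = (43 + 120*(1 - ⅕*30))² = (43 + 120*(1 - 6))² = (43 + 120*(-5))² = (43 - 600)² = (-557)² = 310249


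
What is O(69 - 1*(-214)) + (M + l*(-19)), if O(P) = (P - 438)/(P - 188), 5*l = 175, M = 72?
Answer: -11298/19 ≈ -594.63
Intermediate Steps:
l = 35 (l = (1/5)*175 = 35)
O(P) = (-438 + P)/(-188 + P)
O(69 - 1*(-214)) + (M + l*(-19)) = (-438 + (69 - 1*(-214)))/(-188 + (69 - 1*(-214))) + (72 + 35*(-19)) = (-438 + (69 + 214))/(-188 + (69 + 214)) + (72 - 665) = (-438 + 283)/(-188 + 283) - 593 = -155/95 - 593 = (1/95)*(-155) - 593 = -31/19 - 593 = -11298/19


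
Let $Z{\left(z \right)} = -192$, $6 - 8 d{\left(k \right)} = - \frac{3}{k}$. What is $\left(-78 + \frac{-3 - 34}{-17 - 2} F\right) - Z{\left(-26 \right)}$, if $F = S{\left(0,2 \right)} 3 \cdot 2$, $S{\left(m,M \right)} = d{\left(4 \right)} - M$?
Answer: $\frac{30549}{304} \approx 100.49$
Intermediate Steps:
$d{\left(k \right)} = \frac{3}{4} + \frac{3}{8 k}$ ($d{\left(k \right)} = \frac{3}{4} - \frac{\left(-3\right) \frac{1}{k}}{8} = \frac{3}{4} + \frac{3}{8 k}$)
$S{\left(m,M \right)} = \frac{27}{32} - M$ ($S{\left(m,M \right)} = \frac{3 \left(1 + 2 \cdot 4\right)}{8 \cdot 4} - M = \frac{3}{8} \cdot \frac{1}{4} \left(1 + 8\right) - M = \frac{3}{8} \cdot \frac{1}{4} \cdot 9 - M = \frac{27}{32} - M$)
$F = - \frac{111}{16}$ ($F = \left(\frac{27}{32} - 2\right) 3 \cdot 2 = \left(- \frac{37}{32}\right) 3 \cdot 2 = \left(- \frac{111}{32}\right) 2 = - \frac{111}{16} \approx -6.9375$)
$\left(-78 + \frac{-3 - 34}{-17 - 2} F\right) - Z{\left(-26 \right)} = \left(-78 + \frac{-3 - 34}{-17 - 2} \left(- \frac{111}{16}\right)\right) - -192 = \left(-78 + - \frac{37}{-19} \left(- \frac{111}{16}\right)\right) + 192 = \left(-78 + \left(-37\right) \left(- \frac{1}{19}\right) \left(- \frac{111}{16}\right)\right) + 192 = \left(-78 + \frac{37}{19} \left(- \frac{111}{16}\right)\right) + 192 = \left(-78 - \frac{4107}{304}\right) + 192 = - \frac{27819}{304} + 192 = \frac{30549}{304}$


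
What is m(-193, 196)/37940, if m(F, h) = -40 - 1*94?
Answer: -67/18970 ≈ -0.0035319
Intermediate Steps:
m(F, h) = -134 (m(F, h) = -40 - 94 = -134)
m(-193, 196)/37940 = -134/37940 = -134*1/37940 = -67/18970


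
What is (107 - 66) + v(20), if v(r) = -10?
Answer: 31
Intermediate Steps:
(107 - 66) + v(20) = (107 - 66) - 10 = 41 - 10 = 31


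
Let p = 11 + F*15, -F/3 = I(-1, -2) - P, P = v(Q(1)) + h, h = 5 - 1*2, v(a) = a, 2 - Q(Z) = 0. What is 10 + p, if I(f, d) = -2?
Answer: 336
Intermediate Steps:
Q(Z) = 2 (Q(Z) = 2 - 1*0 = 2 + 0 = 2)
h = 3 (h = 5 - 2 = 3)
P = 5 (P = 2 + 3 = 5)
F = 21 (F = -3*(-2 - 1*5) = -3*(-2 - 5) = -3*(-7) = 21)
p = 326 (p = 11 + 21*15 = 11 + 315 = 326)
10 + p = 10 + 326 = 336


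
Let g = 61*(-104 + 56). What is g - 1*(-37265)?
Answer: 34337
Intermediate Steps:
g = -2928 (g = 61*(-48) = -2928)
g - 1*(-37265) = -2928 - 1*(-37265) = -2928 + 37265 = 34337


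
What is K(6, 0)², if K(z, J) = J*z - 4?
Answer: 16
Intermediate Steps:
K(z, J) = -4 + J*z
K(6, 0)² = (-4 + 0*6)² = (-4 + 0)² = (-4)² = 16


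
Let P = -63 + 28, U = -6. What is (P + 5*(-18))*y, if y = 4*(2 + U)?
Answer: 2000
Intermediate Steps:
y = -16 (y = 4*(2 - 6) = 4*(-4) = -16)
P = -35
(P + 5*(-18))*y = (-35 + 5*(-18))*(-16) = (-35 - 90)*(-16) = -125*(-16) = 2000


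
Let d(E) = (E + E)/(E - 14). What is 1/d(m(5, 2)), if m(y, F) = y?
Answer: -9/10 ≈ -0.90000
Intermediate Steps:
d(E) = 2*E/(-14 + E) (d(E) = (2*E)/(-14 + E) = 2*E/(-14 + E))
1/d(m(5, 2)) = 1/(2*5/(-14 + 5)) = 1/(2*5/(-9)) = 1/(2*5*(-⅑)) = 1/(-10/9) = -9/10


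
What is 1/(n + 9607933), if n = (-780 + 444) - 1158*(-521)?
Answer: 1/10210915 ≈ 9.7934e-8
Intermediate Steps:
n = 602982 (n = -336 + 603318 = 602982)
1/(n + 9607933) = 1/(602982 + 9607933) = 1/10210915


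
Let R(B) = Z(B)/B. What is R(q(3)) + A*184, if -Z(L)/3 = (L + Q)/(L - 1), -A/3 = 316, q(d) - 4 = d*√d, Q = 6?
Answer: -3837571/22 + 31*√3/22 ≈ -1.7443e+5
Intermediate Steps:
q(d) = 4 + d^(3/2) (q(d) = 4 + d*√d = 4 + d^(3/2))
A = -948 (A = -3*316 = -948)
Z(L) = -3*(6 + L)/(-1 + L) (Z(L) = -3*(L + 6)/(L - 1) = -3*(6 + L)/(-1 + L))
R(B) = 3*(-6 - B)/(B*(-1 + B)) (R(B) = (3*(-6 - B)/(-1 + B))/B = 3*(-6 - B)/(B*(-1 + B)))
R(q(3)) + A*184 = 3*(-6 - (4 + 3^(3/2)))/((4 + 3^(3/2))*(-1 + (4 + 3^(3/2)))) - 948*184 = 3*(-6 - (4 + 3*√3))/((4 + 3*√3)*(-1 + (4 + 3*√3))) - 174432 = 3*(-6 + (-4 - 3*√3))/((4 + 3*√3)*(3 + 3*√3)) - 174432 = 3*(-10 - 3*√3)/((4 + 3*√3)*(3 + 3*√3)) - 174432 = 3*(-10 - 3*√3)/((3 + 3*√3)*(4 + 3*√3)) - 174432 = -174432 + 3*(-10 - 3*√3)/((3 + 3*√3)*(4 + 3*√3))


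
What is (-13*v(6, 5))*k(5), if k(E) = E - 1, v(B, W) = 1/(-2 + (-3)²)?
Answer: -52/7 ≈ -7.4286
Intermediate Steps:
v(B, W) = ⅐ (v(B, W) = 1/(-2 + 9) = 1/7 = ⅐)
k(E) = -1 + E
(-13*v(6, 5))*k(5) = (-13*⅐)*(-1 + 5) = -13/7*4 = -52/7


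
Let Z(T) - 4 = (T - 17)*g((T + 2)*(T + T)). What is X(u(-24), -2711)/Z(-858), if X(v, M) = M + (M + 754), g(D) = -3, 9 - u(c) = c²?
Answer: -4668/2629 ≈ -1.7756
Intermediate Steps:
u(c) = 9 - c²
X(v, M) = 754 + 2*M (X(v, M) = M + (754 + M) = 754 + 2*M)
Z(T) = 55 - 3*T (Z(T) = 4 + (T - 17)*(-3) = 4 + (-17 + T)*(-3) = 4 + (51 - 3*T) = 55 - 3*T)
X(u(-24), -2711)/Z(-858) = (754 + 2*(-2711))/(55 - 3*(-858)) = (754 - 5422)/(55 + 2574) = -4668/2629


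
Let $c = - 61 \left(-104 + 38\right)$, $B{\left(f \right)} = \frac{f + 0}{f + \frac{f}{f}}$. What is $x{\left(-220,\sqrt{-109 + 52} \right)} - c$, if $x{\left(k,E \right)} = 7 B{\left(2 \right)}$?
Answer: $- \frac{12064}{3} \approx -4021.3$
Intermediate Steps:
$B{\left(f \right)} = \frac{f}{1 + f}$ ($B{\left(f \right)} = \frac{f}{f + 1} = \frac{f}{1 + f}$)
$c = 4026$ ($c = \left(-61\right) \left(-66\right) = 4026$)
$x{\left(k,E \right)} = \frac{14}{3}$ ($x{\left(k,E \right)} = 7 \frac{2}{1 + 2} = 7 \cdot \frac{2}{3} = \frac{14}{3}$)
$x{\left(-220,\sqrt{-109 + 52} \right)} - c = \frac{14}{3} - 4026 = - \frac{12064}{3}$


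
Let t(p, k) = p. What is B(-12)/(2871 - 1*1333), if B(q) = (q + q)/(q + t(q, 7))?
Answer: 1/1538 ≈ 0.00065020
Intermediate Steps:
B(q) = 1 (B(q) = (q + q)/(q + q) = (2*q)/((2*q)) = (2*q)*(1/(2*q)) = 1)
B(-12)/(2871 - 1*1333) = 1/(2871 - 1*1333) = 1/(2871 - 1333) = 1/1538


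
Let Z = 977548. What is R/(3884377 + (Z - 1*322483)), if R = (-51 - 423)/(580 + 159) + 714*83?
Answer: 21897072/1677323819 ≈ 0.013055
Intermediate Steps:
R = 43794144/739 (R = -474/739 + 59262 = 43794144/739 ≈ 59261.)
R/(3884377 + (Z - 1*322483)) = 43794144/(739*(3884377 + (977548 - 1*322483))) = 43794144/(739*(3884377 + (977548 - 322483))) = 43794144/(739*(3884377 + 655065)) = (43794144/739)/4539442 = (43794144/739)*(1/4539442) = 21897072/1677323819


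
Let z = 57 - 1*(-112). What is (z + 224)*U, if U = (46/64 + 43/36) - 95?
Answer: -3511979/96 ≈ -36583.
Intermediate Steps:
z = 169 (z = 57 + 112 = 169)
U = -26809/288 (U = (46*(1/64) + 43*(1/36)) - 95 = (23/32 + 43/36) - 95 = 551/288 - 95 = -26809/288 ≈ -93.087)
(z + 224)*U = (169 + 224)*(-26809/288) = 393*(-26809/288) = -3511979/96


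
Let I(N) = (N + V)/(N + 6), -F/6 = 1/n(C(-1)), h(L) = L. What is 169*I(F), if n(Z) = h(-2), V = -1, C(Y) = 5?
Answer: 338/9 ≈ 37.556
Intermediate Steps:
n(Z) = -2
F = 3 (F = -6/(-2) = -6*(-1/2) = 3)
I(N) = (-1 + N)/(6 + N) (I(N) = (N - 1)/(N + 6) = (-1 + N)/(6 + N))
169*I(F) = 169*((-1 + 3)/(6 + 3)) = 169*(2/9) = 338/9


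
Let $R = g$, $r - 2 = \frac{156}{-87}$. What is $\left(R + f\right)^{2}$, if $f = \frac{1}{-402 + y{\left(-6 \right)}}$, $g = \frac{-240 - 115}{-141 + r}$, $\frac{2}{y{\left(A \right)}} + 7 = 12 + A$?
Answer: $\frac{17264831079409}{2720955819024} \approx 6.3451$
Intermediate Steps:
$r = \frac{6}{29}$ ($r = 2 + \frac{156}{-87} = 2 + 156 \left(- \frac{1}{87}\right) = 2 - \frac{52}{29} = \frac{6}{29} \approx 0.2069$)
$y{\left(A \right)} = \frac{2}{5 + A}$ ($y{\left(A \right)} = \frac{2}{-7 + \left(12 + A\right)} = \frac{2}{5 + A}$)
$g = \frac{10295}{4083}$ ($g = \frac{-240 - 115}{-141 + \frac{6}{29}} = - \frac{355}{- \frac{4083}{29}} = \left(-355\right) \left(- \frac{29}{4083}\right) = \frac{10295}{4083} \approx 2.5214$)
$f = - \frac{1}{404}$ ($f = \frac{1}{-402 + \frac{2}{5 - 6}} = \frac{1}{-402 + \frac{2}{-1}} = \frac{1}{-402 + 2 \left(-1\right)} = \frac{1}{-402 - 2} = \frac{1}{-404} = - \frac{1}{404} \approx -0.0024752$)
$R = \frac{10295}{4083} \approx 2.5214$
$\left(R + f\right)^{2} = \left(\frac{10295}{4083} - \frac{1}{404}\right)^{2} = \left(\frac{4155097}{1649532}\right)^{2} = \frac{17264831079409}{2720955819024}$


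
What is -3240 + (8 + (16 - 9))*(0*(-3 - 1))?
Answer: -3240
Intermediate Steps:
-3240 + (8 + (16 - 9))*(0*(-3 - 1)) = -3240 + (8 + 7)*(0*(-4)) = -3240 + 15*0 = -3240 + 0 = -3240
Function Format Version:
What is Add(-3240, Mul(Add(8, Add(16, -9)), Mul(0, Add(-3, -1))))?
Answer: -3240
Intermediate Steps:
Add(-3240, Mul(Add(8, Add(16, -9)), Mul(0, Add(-3, -1)))) = Add(-3240, Mul(Add(8, 7), Mul(0, -4))) = Add(-3240, Mul(15, 0)) = Add(-3240, 0) = -3240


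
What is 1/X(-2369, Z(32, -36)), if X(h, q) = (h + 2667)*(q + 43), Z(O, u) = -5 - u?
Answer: 1/22052 ≈ 4.5347e-5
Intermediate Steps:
X(h, q) = (43 + q)*(2667 + h) (X(h, q) = (2667 + h)*(43 + q) = (43 + q)*(2667 + h))
1/X(-2369, Z(32, -36)) = 1/(114681 + 43*(-2369) + 2667*(-5 - 1*(-36)) - 2369*(-5 - 1*(-36))) = 1/(114681 - 101867 + 2667*(-5 + 36) - 2369*(-5 + 36)) = 1/(114681 - 101867 + 2667*31 - 2369*31) = 1/(114681 - 101867 + 82677 - 73439) = 1/22052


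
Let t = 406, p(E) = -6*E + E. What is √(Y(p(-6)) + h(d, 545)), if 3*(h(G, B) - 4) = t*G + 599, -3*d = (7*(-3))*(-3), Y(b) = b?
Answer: 5*I*√939/3 ≈ 51.072*I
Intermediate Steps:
p(E) = -5*E
d = -21 (d = -7*(-3)*(-3)/3 = -(-7)*(-3) = -⅓*63 = -21)
h(G, B) = 611/3 + 406*G/3 (h(G, B) = 4 + (406*G + 599)/3 = 4 + (599 + 406*G)/3 = 4 + (599/3 + 406*G/3) = 611/3 + 406*G/3)
√(Y(p(-6)) + h(d, 545)) = √(-5*(-6) + (611/3 + (406/3)*(-21))) = √(30 + (611/3 - 2842)) = √(30 - 7915/3) = √(-7825/3) = 5*I*√939/3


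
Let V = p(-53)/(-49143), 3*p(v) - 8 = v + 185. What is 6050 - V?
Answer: 891945590/147429 ≈ 6050.0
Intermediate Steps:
p(v) = 193/3 + v/3 (p(v) = 8/3 + (v + 185)/3 = 8/3 + (185 + v)/3 = 8/3 + (185/3 + v/3) = 193/3 + v/3)
V = -140/147429 (V = (193/3 + (1/3)*(-53))/(-49143) = (193/3 - 53/3)*(-1/49143) = (140/3)*(-1/49143) = -140/147429 ≈ -0.00094961)
6050 - V = 6050 - 1*(-140/147429) = 6050 + 140/147429 = 891945590/147429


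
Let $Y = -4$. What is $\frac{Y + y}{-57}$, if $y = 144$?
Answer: $- \frac{140}{57} \approx -2.4561$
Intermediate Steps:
$\frac{Y + y}{-57} = \frac{-4 + 144}{-57} = \left(- \frac{1}{57}\right) 140 = - \frac{140}{57}$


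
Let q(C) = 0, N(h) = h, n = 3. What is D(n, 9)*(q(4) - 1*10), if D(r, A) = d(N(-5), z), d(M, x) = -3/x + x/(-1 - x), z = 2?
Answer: 65/3 ≈ 21.667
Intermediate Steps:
D(r, A) = -13/6 (D(r, A) = (-3 - 1*2² - 3*2)/(2*(1 + 2)) = (½)*(-3 - 1*4 - 6)/3 = (½)*(⅓)*(-3 - 4 - 6) = (½)*(⅓)*(-13) = -13/6)
D(n, 9)*(q(4) - 1*10) = -13*(0 - 1*10)/6 = -13*(0 - 10)/6 = -13/6*(-10) = 65/3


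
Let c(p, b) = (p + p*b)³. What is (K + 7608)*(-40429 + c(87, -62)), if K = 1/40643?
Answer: -46217201284216821040/40643 ≈ -1.1372e+15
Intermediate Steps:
c(p, b) = (p + b*p)³
K = 1/40643 ≈ 2.4604e-5
(K + 7608)*(-40429 + c(87, -62)) = (1/40643 + 7608)*(-40429 + 87³*(1 - 62)³) = 309211945*(-40429 + 658503*(-61)³)/40643 = 309211945*(-40429 + 658503*(-226981))/40643 = 309211945*(-40429 - 149467669443)/40643 = (309211945/40643)*(-149467709872) = -46217201284216821040/40643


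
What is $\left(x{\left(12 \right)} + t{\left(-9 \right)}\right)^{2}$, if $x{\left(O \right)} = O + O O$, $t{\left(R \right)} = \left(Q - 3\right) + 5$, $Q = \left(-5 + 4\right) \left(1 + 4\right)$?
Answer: $23409$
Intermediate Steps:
$Q = -5$ ($Q = \left(-1\right) 5 = -5$)
$t{\left(R \right)} = -3$ ($t{\left(R \right)} = \left(-5 - 3\right) + 5 = -8 + 5 = -3$)
$x{\left(O \right)} = O + O^{2}$
$\left(x{\left(12 \right)} + t{\left(-9 \right)}\right)^{2} = \left(12 \left(1 + 12\right) - 3\right)^{2} = \left(12 \cdot 13 - 3\right)^{2} = \left(156 - 3\right)^{2} = 153^{2} = 23409$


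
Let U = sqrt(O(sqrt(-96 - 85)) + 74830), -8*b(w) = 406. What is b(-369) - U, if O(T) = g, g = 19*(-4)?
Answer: -203/4 - 3*sqrt(8306) ≈ -324.16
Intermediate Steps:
g = -76
O(T) = -76
b(w) = -203/4 (b(w) = -1/8*406 = -203/4)
U = 3*sqrt(8306) (U = sqrt(-76 + 74830) = sqrt(74754) = 3*sqrt(8306) ≈ 273.41)
b(-369) - U = -203/4 - 3*sqrt(8306)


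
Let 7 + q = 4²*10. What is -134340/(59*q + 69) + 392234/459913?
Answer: -4851412663/348614054 ≈ -13.916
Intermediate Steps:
q = 153 (q = -7 + 4²*10 = -7 + 16*10 = -7 + 160 = 153)
-134340/(59*q + 69) + 392234/459913 = -134340/(59*153 + 69) + 392234/459913 = -134340/(9027 + 69) + 392234*(1/459913) = -134340/9096 + 392234/459913 = -134340*1/9096 + 392234/459913 = -11195/758 + 392234/459913 = -4851412663/348614054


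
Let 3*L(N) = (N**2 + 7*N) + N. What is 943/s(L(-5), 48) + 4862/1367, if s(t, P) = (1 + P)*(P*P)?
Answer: 550189433/154328832 ≈ 3.5650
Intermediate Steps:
L(N) = N**2/3 + 8*N/3 (L(N) = ((N**2 + 7*N) + N)/3 = (N**2 + 8*N)/3 = N**2/3 + 8*N/3)
s(t, P) = P**2*(1 + P) (s(t, P) = (1 + P)*P**2 = P**2*(1 + P))
943/s(L(-5), 48) + 4862/1367 = 943/((48**2*(1 + 48))) + 4862/1367 = 943/((2304*49)) + 4862*(1/1367) = 943/112896 + 4862/1367 = 550189433/154328832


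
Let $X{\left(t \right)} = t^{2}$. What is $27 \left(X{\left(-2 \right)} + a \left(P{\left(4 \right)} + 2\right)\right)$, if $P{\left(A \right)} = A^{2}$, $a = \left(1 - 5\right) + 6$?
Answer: $1080$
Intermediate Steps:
$a = 2$ ($a = -4 + 6 = 2$)
$27 \left(X{\left(-2 \right)} + a \left(P{\left(4 \right)} + 2\right)\right) = 27 \left(\left(-2\right)^{2} + 2 \left(4^{2} + 2\right)\right) = 27 \left(4 + 2 \left(16 + 2\right)\right) = 27 \left(4 + 2 \cdot 18\right) = 27 \left(4 + 36\right) = 27 \cdot 40 = 1080$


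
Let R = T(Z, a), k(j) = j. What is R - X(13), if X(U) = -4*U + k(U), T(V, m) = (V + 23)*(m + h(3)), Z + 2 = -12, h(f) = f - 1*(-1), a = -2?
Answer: 57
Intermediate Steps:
h(f) = 1 + f (h(f) = f + 1 = 1 + f)
Z = -14 (Z = -2 - 12 = -14)
T(V, m) = (4 + m)*(23 + V) (T(V, m) = (V + 23)*(m + (1 + 3)) = (23 + V)*(m + 4) = (23 + V)*(4 + m) = (4 + m)*(23 + V))
X(U) = -3*U (X(U) = -4*U + U = -3*U)
R = 18 (R = 92 + 4*(-14) + 23*(-2) - 14*(-2) = 92 - 56 - 46 + 28 = 18)
R - X(13) = 18 - (-3)*13 = 18 - 1*(-39) = 18 + 39 = 57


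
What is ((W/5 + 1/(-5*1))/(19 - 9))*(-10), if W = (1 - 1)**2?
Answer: 1/5 ≈ 0.20000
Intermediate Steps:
W = 0 (W = 0**2 = 0)
((W/5 + 1/(-5*1))/(19 - 9))*(-10) = ((0/5 + 1/(-5*1))/(19 - 9))*(-10) = ((0*(1/5) - 1/5*1)/10)*(-10) = ((0 - 1/5)/10)*(-10) = ((1/10)*(-1/5))*(-10) = -1/50*(-10) = 1/5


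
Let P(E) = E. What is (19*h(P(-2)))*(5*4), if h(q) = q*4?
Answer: -3040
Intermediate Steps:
h(q) = 4*q
(19*h(P(-2)))*(5*4) = (19*(4*(-2)))*(5*4) = (19*(-8))*20 = -152*20 = -3040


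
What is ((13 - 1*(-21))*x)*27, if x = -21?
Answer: -19278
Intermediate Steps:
((13 - 1*(-21))*x)*27 = ((13 - 1*(-21))*(-21))*27 = ((13 + 21)*(-21))*27 = (34*(-21))*27 = -714*27 = -19278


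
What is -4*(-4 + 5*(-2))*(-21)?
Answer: -1176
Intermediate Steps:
-4*(-4 + 5*(-2))*(-21) = -4*(-4 - 10)*(-21) = -4*(-14)*(-21) = 56*(-21) = -1176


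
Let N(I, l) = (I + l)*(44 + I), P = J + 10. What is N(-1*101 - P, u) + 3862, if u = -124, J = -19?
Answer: 14230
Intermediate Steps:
P = -9 (P = -19 + 10 = -9)
N(I, l) = (44 + I)*(I + l)
N(-1*101 - P, u) + 3862 = ((-1*101 - 1*(-9))**2 + 44*(-1*101 - 1*(-9)) + 44*(-124) + (-1*101 - 1*(-9))*(-124)) + 3862 = ((-101 + 9)**2 + 44*(-101 + 9) - 5456 + (-101 + 9)*(-124)) + 3862 = ((-92)**2 + 44*(-92) - 5456 - 92*(-124)) + 3862 = (8464 - 4048 - 5456 + 11408) + 3862 = 10368 + 3862 = 14230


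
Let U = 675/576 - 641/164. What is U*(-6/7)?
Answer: 21543/9184 ≈ 2.3457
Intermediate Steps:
U = -7181/2624 (U = 675*(1/576) - 641*1/164 = 75/64 - 641/164 = -7181/2624 ≈ -2.7367)
U*(-6/7) = -(-21543)/(1312*7) = -7181/2624*(-6/7) = 21543/9184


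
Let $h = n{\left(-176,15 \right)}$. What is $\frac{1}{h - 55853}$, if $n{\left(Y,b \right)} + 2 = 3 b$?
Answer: $- \frac{1}{55810} \approx -1.7918 \cdot 10^{-5}$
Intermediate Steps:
$n{\left(Y,b \right)} = -2 + 3 b$
$h = 43$ ($h = -2 + 3 \cdot 15 = -2 + 45 = 43$)
$\frac{1}{h - 55853} = \frac{1}{43 - 55853} = \frac{1}{-55810} = - \frac{1}{55810}$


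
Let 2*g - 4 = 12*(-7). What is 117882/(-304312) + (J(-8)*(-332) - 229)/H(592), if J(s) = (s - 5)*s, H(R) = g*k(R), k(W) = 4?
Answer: 1319763883/6086240 ≈ 216.84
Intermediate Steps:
g = -40 (g = 2 + (12*(-7))/2 = 2 + (½)*(-84) = 2 - 42 = -40)
H(R) = -160 (H(R) = -40*4 = -160)
J(s) = s*(-5 + s) (J(s) = (-5 + s)*s = s*(-5 + s))
117882/(-304312) + (J(-8)*(-332) - 229)/H(592) = 117882/(-304312) + (-8*(-5 - 8)*(-332) - 229)/(-160) = 117882*(-1/304312) + (-8*(-13)*(-332) - 229)*(-1/160) = -58941/152156 + (104*(-332) - 229)*(-1/160) = -58941/152156 + (-34528 - 229)*(-1/160) = -58941/152156 - 34757*(-1/160) = -58941/152156 + 34757/160 = 1319763883/6086240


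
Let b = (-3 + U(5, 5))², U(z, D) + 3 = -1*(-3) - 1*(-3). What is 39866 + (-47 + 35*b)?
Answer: 39819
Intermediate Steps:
U(z, D) = 3 (U(z, D) = -3 + (-1*(-3) - 1*(-3)) = -3 + (3 + 3) = -3 + 6 = 3)
b = 0 (b = (-3 + 3)² = 0² = 0)
39866 + (-47 + 35*b) = 39866 + (-47 + 35*0) = 39866 + (-47 + 0) = 39866 - 47 = 39819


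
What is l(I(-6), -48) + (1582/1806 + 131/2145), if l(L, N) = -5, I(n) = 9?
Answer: -374747/92235 ≈ -4.0630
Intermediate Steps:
l(I(-6), -48) + (1582/1806 + 131/2145) = -5 + (1582/1806 + 131/2145) = -5 + (1582*(1/1806) + 131*(1/2145)) = -5 + (113/129 + 131/2145) = -5 + 86428/92235 = -374747/92235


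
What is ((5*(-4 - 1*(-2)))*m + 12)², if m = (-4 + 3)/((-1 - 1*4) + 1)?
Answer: 361/4 ≈ 90.250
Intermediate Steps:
m = ¼ (m = -1/((-1 - 4) + 1) = -1/(-5 + 1) = -1/(-4) = -1*(-¼) = ¼ ≈ 0.25000)
((5*(-4 - 1*(-2)))*m + 12)² = ((5*(-4 - 1*(-2)))*(¼) + 12)² = ((5*(-4 + 2))*(¼) + 12)² = ((5*(-2))*(¼) + 12)² = (-10*¼ + 12)² = (-5/2 + 12)² = (19/2)² = 361/4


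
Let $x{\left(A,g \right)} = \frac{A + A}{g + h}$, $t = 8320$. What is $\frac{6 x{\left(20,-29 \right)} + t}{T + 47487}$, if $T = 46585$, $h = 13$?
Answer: $\frac{755}{8552} \approx 0.088283$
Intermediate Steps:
$x{\left(A,g \right)} = \frac{2 A}{13 + g}$ ($x{\left(A,g \right)} = \frac{A + A}{g + 13} = \frac{2 A}{13 + g}$)
$\frac{6 x{\left(20,-29 \right)} + t}{T + 47487} = \frac{6 \cdot 2 \cdot 20 \frac{1}{13 - 29} + 8320}{46585 + 47487} = \frac{6 \cdot 2 \cdot 20 \frac{1}{-16} + 8320}{94072} = \left(6 \cdot 2 \cdot 20 \left(- \frac{1}{16}\right) + 8320\right) \frac{1}{94072} = \left(6 \left(- \frac{5}{2}\right) + 8320\right) \frac{1}{94072} = \left(-15 + 8320\right) \frac{1}{94072} = 8305 \cdot \frac{1}{94072} = \frac{755}{8552}$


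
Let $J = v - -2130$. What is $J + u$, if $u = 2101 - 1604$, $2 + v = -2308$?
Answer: $317$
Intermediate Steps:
$v = -2310$ ($v = -2 - 2308 = -2310$)
$J = -180$ ($J = -2310 - -2130 = -2310 + 2130 = -180$)
$u = 497$ ($u = 2101 - 1604 = 497$)
$J + u = -180 + 497 = 317$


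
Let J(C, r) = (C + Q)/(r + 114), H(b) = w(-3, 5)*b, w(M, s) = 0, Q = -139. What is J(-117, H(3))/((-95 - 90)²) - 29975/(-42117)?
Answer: 19490196133/27387632175 ≈ 0.71164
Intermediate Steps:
H(b) = 0 (H(b) = 0*b = 0)
J(C, r) = (-139 + C)/(114 + r) (J(C, r) = (C - 139)/(r + 114) = (-139 + C)/(114 + r))
J(-117, H(3))/((-95 - 90)²) - 29975/(-42117) = ((-139 - 117)/(114 + 0))/((-95 - 90)²) - 29975/(-42117) = (-256/114)/((-185)²) - 29975*(-1/42117) = ((1/114)*(-256))/34225 + 29975/42117 = -128/57*1/34225 + 29975/42117 = -128/1950825 + 29975/42117 = 19490196133/27387632175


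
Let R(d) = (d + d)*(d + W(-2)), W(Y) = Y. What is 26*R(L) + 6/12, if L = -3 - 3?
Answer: 4993/2 ≈ 2496.5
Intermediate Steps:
L = -6
R(d) = 2*d*(-2 + d) (R(d) = (d + d)*(d - 2) = (2*d)*(-2 + d) = 2*d*(-2 + d))
26*R(L) + 6/12 = 26*(2*(-6)*(-2 - 6)) + 6/12 = 26*(2*(-6)*(-8)) + 6*(1/12) = 26*96 + ½ = 2496 + ½ = 4993/2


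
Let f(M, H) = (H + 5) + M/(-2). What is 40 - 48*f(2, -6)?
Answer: 136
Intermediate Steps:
f(M, H) = 5 + H - M/2 (f(M, H) = (5 + H) + M*(-½) = (5 + H) - M/2 = 5 + H - M/2)
40 - 48*f(2, -6) = 40 - 48*(5 - 6 - ½*2) = 40 - 48*(5 - 6 - 1) = 40 - 48*(-2) = 40 + 96 = 136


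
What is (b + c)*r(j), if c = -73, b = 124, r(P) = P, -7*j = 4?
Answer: -204/7 ≈ -29.143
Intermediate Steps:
j = -4/7 (j = -1/7*4 = -4/7 ≈ -0.57143)
(b + c)*r(j) = (124 - 73)*(-4/7) = 51*(-4/7) = -204/7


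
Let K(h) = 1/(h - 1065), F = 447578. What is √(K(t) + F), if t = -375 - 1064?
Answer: √701580304686/1252 ≈ 669.01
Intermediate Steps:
t = -1439
K(h) = 1/(-1065 + h)
√(K(t) + F) = √(1/(-1065 - 1439) + 447578) = √(1/(-2504) + 447578) = √(-1/2504 + 447578) = √(1120735311/2504) = √701580304686/1252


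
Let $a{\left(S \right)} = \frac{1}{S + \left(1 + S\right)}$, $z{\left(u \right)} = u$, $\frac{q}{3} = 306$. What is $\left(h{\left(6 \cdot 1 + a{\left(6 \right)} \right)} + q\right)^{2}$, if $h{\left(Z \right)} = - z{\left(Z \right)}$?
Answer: $\frac{140541025}{169} \approx 8.316 \cdot 10^{5}$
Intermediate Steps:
$q = 918$ ($q = 3 \cdot 306 = 918$)
$a{\left(S \right)} = \frac{1}{1 + 2 S}$
$h{\left(Z \right)} = - Z$
$\left(h{\left(6 \cdot 1 + a{\left(6 \right)} \right)} + q\right)^{2} = \left(- (6 \cdot 1 + \frac{1}{1 + 2 \cdot 6}) + 918\right)^{2} = \left(- (6 + \frac{1}{1 + 12}) + 918\right)^{2} = \left(- (6 + \frac{1}{13}) + 918\right)^{2} = \left(\left(-1\right) \frac{79}{13} + 918\right)^{2} = \left(- \frac{79}{13} + 918\right)^{2} = \left(\frac{11855}{13}\right)^{2} = \frac{140541025}{169}$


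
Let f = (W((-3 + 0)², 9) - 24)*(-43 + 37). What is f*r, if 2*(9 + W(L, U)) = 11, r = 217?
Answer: 35805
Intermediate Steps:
W(L, U) = -7/2 (W(L, U) = -9 + (½)*11 = -9 + 11/2 = -7/2)
f = 165 (f = (-7/2 - 24)*(-43 + 37) = -55/2*(-6) = 165)
f*r = 165*217 = 35805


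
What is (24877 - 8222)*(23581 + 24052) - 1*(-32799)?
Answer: 793360414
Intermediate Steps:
(24877 - 8222)*(23581 + 24052) - 1*(-32799) = 16655*47633 + 32799 = 793327615 + 32799 = 793360414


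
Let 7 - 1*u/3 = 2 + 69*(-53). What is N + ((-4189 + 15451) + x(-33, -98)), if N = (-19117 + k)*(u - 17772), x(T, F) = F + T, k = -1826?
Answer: 142130329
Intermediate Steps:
u = 10986 (u = 21 - 3*(2 + 69*(-53)) = 21 - 3*(2 - 3657) = 21 - 3*(-3655) = 21 + 10965 = 10986)
N = 142119198 (N = (-19117 - 1826)*(10986 - 17772) = -20943*(-6786) = 142119198)
N + ((-4189 + 15451) + x(-33, -98)) = 142119198 + ((-4189 + 15451) + (-98 - 33)) = 142119198 + (11262 - 131) = 142119198 + 11131 = 142130329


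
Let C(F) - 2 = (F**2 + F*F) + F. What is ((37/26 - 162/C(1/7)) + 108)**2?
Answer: 9609292729/7739524 ≈ 1241.6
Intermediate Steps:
C(F) = 2 + F + 2*F**2 (C(F) = 2 + ((F**2 + F*F) + F) = 2 + ((F**2 + F**2) + F) = 2 + (2*F**2 + F) = 2 + (F + 2*F**2) = 2 + F + 2*F**2)
((37/26 - 162/C(1/7)) + 108)**2 = ((37/26 - 162/(2 + 1/7 + 2*(1/7)**2)) + 108)**2 = ((37/26 - 162/(2 + 1/7 + 2*(1/49))) + 108)**2 = ((37/26 - 162/(2 + 1/7 + 2/49)) + 108)**2 = ((37/26 - 162/107/49) + 108)**2 = ((37/26 - 162*49/107) + 108)**2 = ((37/26 - 7938/107) + 108)**2 = (-202429/2782 + 108)**2 = (98027/2782)**2 = 9609292729/7739524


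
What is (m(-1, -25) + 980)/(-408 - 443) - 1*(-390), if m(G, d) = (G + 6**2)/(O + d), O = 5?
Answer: 1323647/3404 ≈ 388.85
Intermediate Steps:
m(G, d) = (36 + G)/(5 + d) (m(G, d) = (G + 6**2)/(5 + d) = (G + 36)/(5 + d) = (36 + G)/(5 + d))
(m(-1, -25) + 980)/(-408 - 443) - 1*(-390) = ((36 - 1)/(5 - 25) + 980)/(-408 - 443) - 1*(-390) = (35/(-20) + 980)/(-851) + 390 = (-1/20*35 + 980)*(-1/851) + 390 = (-7/4 + 980)*(-1/851) + 390 = (3913/4)*(-1/851) + 390 = -3913/3404 + 390 = 1323647/3404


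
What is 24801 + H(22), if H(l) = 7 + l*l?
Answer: 25292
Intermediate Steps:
H(l) = 7 + l²
24801 + H(22) = 24801 + (7 + 22²) = 24801 + (7 + 484) = 24801 + 491 = 25292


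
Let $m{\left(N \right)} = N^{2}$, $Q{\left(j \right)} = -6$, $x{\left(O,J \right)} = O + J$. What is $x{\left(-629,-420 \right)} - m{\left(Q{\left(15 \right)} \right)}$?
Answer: $-1085$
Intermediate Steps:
$x{\left(O,J \right)} = J + O$
$x{\left(-629,-420 \right)} - m{\left(Q{\left(15 \right)} \right)} = \left(-420 - 629\right) - \left(-6\right)^{2} = -1049 - 36 = -1085$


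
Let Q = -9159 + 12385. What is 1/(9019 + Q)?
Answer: 1/12245 ≈ 8.1666e-5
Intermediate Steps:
Q = 3226
1/(9019 + Q) = 1/(9019 + 3226) = 1/12245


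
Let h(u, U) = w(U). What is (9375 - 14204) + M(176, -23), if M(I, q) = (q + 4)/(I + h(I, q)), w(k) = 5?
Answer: -874068/181 ≈ -4829.1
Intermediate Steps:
h(u, U) = 5
M(I, q) = (4 + q)/(5 + I) (M(I, q) = (q + 4)/(I + 5) = (4 + q)/(5 + I))
(9375 - 14204) + M(176, -23) = (9375 - 14204) + (4 - 23)/(5 + 176) = -4829 - 19/181 = -874068/181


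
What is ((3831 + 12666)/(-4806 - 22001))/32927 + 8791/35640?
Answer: 64123966639/259987640760 ≈ 0.24664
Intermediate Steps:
((3831 + 12666)/(-4806 - 22001))/32927 + 8791/35640 = (16497/(-26807))*(1/32927) + 8791*(1/35640) = (16497*(-1/26807))*(1/32927) + 8791/35640 = -16497/26807*1/32927 + 8791/35640 = -16497/882674089 + 8791/35640 = 64123966639/259987640760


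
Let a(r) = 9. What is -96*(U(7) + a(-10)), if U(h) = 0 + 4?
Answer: -1248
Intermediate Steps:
U(h) = 4
-96*(U(7) + a(-10)) = -96*(4 + 9) = -96*13 = -1248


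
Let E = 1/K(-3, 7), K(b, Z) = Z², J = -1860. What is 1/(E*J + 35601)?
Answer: 49/1742589 ≈ 2.8119e-5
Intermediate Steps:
E = 1/49 (E = 1/(7²) = 1/49 ≈ 0.020408)
1/(E*J + 35601) = 1/((1/49)*(-1860) + 35601) = 1/(-1860/49 + 35601) = 1/(1742589/49) = 49/1742589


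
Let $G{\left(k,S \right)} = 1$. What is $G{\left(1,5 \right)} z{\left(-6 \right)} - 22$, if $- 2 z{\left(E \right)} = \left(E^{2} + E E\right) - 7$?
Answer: $- \frac{109}{2} \approx -54.5$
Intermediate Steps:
$z{\left(E \right)} = \frac{7}{2} - E^{2}$ ($z{\left(E \right)} = - \frac{\left(E^{2} + E E\right) - 7}{2} = - \frac{\left(E^{2} + E^{2}\right) - 7}{2} = - \frac{2 E^{2} - 7}{2} = - \frac{-7 + 2 E^{2}}{2} = \frac{7}{2} - E^{2}$)
$G{\left(1,5 \right)} z{\left(-6 \right)} - 22 = 1 \left(\frac{7}{2} - \left(-6\right)^{2}\right) - 22 = 1 \left(\frac{7}{2} - 36\right) - 22 = 1 \left(- \frac{65}{2}\right) - 22 = - \frac{65}{2} - 22 = - \frac{109}{2}$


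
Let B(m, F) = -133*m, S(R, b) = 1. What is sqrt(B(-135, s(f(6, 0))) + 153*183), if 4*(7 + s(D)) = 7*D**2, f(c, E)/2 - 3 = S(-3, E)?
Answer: 3*sqrt(5106) ≈ 214.37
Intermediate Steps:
f(c, E) = 8 (f(c, E) = 6 + 2*1 = 6 + 2 = 8)
s(D) = -7 + 7*D**2/4 (s(D) = -7 + (7*D**2)/4 = -7 + 7*D**2/4)
sqrt(B(-135, s(f(6, 0))) + 153*183) = sqrt(-133*(-135) + 153*183) = sqrt(17955 + 27999) = sqrt(45954) = 3*sqrt(5106)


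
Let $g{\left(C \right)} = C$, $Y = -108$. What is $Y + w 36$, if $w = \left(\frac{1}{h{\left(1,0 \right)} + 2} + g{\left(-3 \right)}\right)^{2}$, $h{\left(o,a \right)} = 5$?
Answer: $\frac{9108}{49} \approx 185.88$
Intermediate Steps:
$w = \frac{400}{49}$ ($w = \left(\frac{1}{5 + 2} - 3\right)^{2} = \left(\frac{1}{7} - 3\right)^{2} = \left(- \frac{20}{7}\right)^{2} = \frac{400}{49} \approx 8.1633$)
$Y + w 36 = -108 + \frac{400}{49} \cdot 36 = -108 + \frac{14400}{49} = \frac{9108}{49}$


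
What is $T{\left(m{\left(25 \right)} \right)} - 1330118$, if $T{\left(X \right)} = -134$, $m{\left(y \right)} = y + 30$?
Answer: $-1330252$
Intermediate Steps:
$m{\left(y \right)} = 30 + y$
$T{\left(m{\left(25 \right)} \right)} - 1330118 = -134 - 1330118 = -1330252$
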